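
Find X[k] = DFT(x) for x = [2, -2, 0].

X[k] = Σ(n=0 to 2) x[n] · ω_3^(nk)
where ω_3 = e^(-2πi/3)

Computing each X[k]:
X[0] = 0
X[1] = 3.0000+1.7321i
X[2] = 3.0000-1.7321i

X = [0, 3.0000+1.7321i, 3.0000-1.7321i]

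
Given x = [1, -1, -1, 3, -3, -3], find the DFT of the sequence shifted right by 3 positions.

Time shift by 3: X_shifted[k] = ω_6^(3k) · X[k]
Shifted x = [3, -3, -3, 1, -1, -1]

DFT(x[n-3]) = [-4, 2.0000+3.4641i, 8, 2, 8, 2.0000-3.4641i]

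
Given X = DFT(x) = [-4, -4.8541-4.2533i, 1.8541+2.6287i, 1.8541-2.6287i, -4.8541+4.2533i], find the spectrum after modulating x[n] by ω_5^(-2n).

Modulation property: DFT(ω_5^(-2n)·x[n]) = X[(k-2) mod 5], so circularly shift X by 2 positions.

X[k-2] = [1.8541-2.6287i, -4.8541+4.2533i, -4, -4.8541-4.2533i, 1.8541+2.6287i]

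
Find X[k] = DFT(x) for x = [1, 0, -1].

X[k] = Σ(n=0 to 2) x[n] · ω_3^(nk)
where ω_3 = e^(-2πi/3)

Computing each X[k]:
X[0] = 0
X[1] = 1.5000-0.8660i
X[2] = 1.5000+0.8660i

X = [0, 1.5000-0.8660i, 1.5000+0.8660i]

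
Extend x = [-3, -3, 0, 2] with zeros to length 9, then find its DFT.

Original 4-point DFT: [-4, -3+5i, -2, -3-5i]
Zero-padded 9-point DFT provides frequency interpolation.

DFT_9([x, 0, ...]) = [-4, -6.2981+0.1963i, -4.5209+4.6865i, 0.5000+2.5981i, -1.1809-0.7060i, -1.1809+0.7060i, 0.5000-2.5981i, -4.5209-4.6865i, -6.2981-0.1963i]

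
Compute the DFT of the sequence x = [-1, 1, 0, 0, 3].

X[k] = Σ(n=0 to 4) x[n] · ω_5^(nk)
where ω_5 = e^(-2πi/5)

Computing each X[k]:
X[0] = 3
X[1] = 0.2361+1.9021i
X[2] = -4.2361+1.1756i
X[3] = -4.2361-1.1756i
X[4] = 0.2361-1.9021i

X = [3, 0.2361+1.9021i, -4.2361+1.1756i, -4.2361-1.1756i, 0.2361-1.9021i]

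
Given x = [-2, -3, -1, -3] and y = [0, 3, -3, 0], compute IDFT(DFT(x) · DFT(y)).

(x ⊛ y)[n] = Σ(m=0 to 3) x[m] · y[(n-m) mod 4]

Computing each output sample:
(x ⊛ y)[0] = -6
(x ⊛ y)[1] = 3
(x ⊛ y)[2] = -3
(x ⊛ y)[3] = 6

x ⊛ y = [-6, 3, -3, 6]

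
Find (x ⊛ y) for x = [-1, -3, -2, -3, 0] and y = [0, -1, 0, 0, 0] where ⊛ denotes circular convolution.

(x ⊛ y)[n] = Σ(m=0 to 4) x[m] · y[(n-m) mod 5]

Computing each output sample:
(x ⊛ y)[0] = 0
(x ⊛ y)[1] = 1
(x ⊛ y)[2] = 3
(x ⊛ y)[3] = 2
(x ⊛ y)[4] = 3

x ⊛ y = [0, 1, 3, 2, 3]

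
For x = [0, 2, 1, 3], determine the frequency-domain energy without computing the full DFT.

Parseval: Σ|x[n]|² = (1/N)Σ|X[k]|², so Σ|X[k]|² = N·Σ|x[n]|² = 4·14.0000

Σ|X[k]|² = N·Σ|x[n]|² = 4·14.0000 = 56.0000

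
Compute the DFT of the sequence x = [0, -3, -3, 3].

X[k] = Σ(n=0 to 3) x[n] · ω_4^(nk)
where ω_4 = e^(-2πi/4)

Computing each X[k]:
X[0] = -3
X[1] = 3+6i
X[2] = -3
X[3] = 3-6i

X = [-3, 3+6i, -3, 3-6i]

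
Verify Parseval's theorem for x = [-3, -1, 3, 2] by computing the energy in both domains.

Time domain:
Σ|x[n]|² = |-3|² + |-1|² + |3|² + |2|² = 23.0000

Frequency domain:
(1/4)Σ|X[k]|² = (1/4)(|1|² + |-6+3i|² + |-1|² + |-6-3i|²) = (1/4)·92.0000 = 23.0000

Both sides agree, confirming Parseval's theorem.

Σ|x[n]|² = (1/N)Σ|X[k]|² = 23.0000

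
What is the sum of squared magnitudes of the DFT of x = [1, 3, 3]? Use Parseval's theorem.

Parseval: Σ|x[n]|² = (1/N)Σ|X[k]|², so Σ|X[k]|² = N·Σ|x[n]|² = 3·19.0000

Σ|X[k]|² = N·Σ|x[n]|² = 3·19.0000 = 57.0000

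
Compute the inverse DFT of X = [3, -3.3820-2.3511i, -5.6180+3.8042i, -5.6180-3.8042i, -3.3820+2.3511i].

x[n] = (1/5) Σ(k=0 to 4) X[k] · e^(2πikn/5)

Computing each x[n]:
x[0] = -3
x[1] = 2
x[2] = 3
x[3] = -1
x[4] = 2

x = [-3, 2, 3, -1, 2]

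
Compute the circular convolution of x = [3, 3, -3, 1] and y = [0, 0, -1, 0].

(x ⊛ y)[n] = Σ(m=0 to 3) x[m] · y[(n-m) mod 4]

Computing each output sample:
(x ⊛ y)[0] = 3
(x ⊛ y)[1] = -1
(x ⊛ y)[2] = -3
(x ⊛ y)[3] = -3

x ⊛ y = [3, -1, -3, -3]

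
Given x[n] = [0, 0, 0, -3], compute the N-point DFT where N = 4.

X[k] = Σ(n=0 to 3) x[n] · ω_4^(nk)
where ω_4 = e^(-2πi/4)

Computing each X[k]:
X[0] = -3
X[1] = -3i
X[2] = 3
X[3] = 3i

X = [-3, -3i, 3, 3i]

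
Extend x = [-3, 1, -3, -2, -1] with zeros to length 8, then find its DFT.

Original 5-point DFT: [-8, 1.0451-1.3143i, -4.5451-2.1266i, -4.5451+2.1266i, 1.0451+1.3143i]
Zero-padded 8-point DFT provides frequency interpolation.

DFT_8([x, 0, ...]) = [-8, 0.1213+3.7071i, -1-3i, -4.1213-2.2929i, -6, -4.1213+2.2929i, -1+3i, 0.1213-3.7071i]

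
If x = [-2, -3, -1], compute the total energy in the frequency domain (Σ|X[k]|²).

Parseval: Σ|x[n]|² = (1/N)Σ|X[k]|², so Σ|X[k]|² = N·Σ|x[n]|² = 3·14.0000

Σ|X[k]|² = N·Σ|x[n]|² = 3·14.0000 = 42.0000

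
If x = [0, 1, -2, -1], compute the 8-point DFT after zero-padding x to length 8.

Original 4-point DFT: [-2, 2-2i, -2, 2+2i]
Zero-padded 8-point DFT provides frequency interpolation.

DFT_8([x, 0, ...]) = [-2, 1.4142+2.0000i, 2-2i, -1.4142-2.0000i, -2, -1.4142+2.0000i, 2+2i, 1.4142-2.0000i]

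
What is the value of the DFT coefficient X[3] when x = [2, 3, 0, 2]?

X[3] = Σ(n=0 to 3) x[n] · ω_4^(3n) where ω_4 = e^(-2πi/4)
= (2)·ω_4^0 + (3)·ω_4^3 + (0)·ω_4^6 + (2)·ω_4^9

X[3] = 2+1i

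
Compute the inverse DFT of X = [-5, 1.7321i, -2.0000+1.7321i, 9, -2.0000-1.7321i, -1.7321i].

x[n] = (1/6) Σ(k=0 to 5) X[k] · e^(2πikn/6)

Computing each x[n]:
x[0] = 0
x[1] = -3
x[2] = 1
x[3] = -3
x[4] = 1
x[5] = -1

x = [0, -3, 1, -3, 1, -1]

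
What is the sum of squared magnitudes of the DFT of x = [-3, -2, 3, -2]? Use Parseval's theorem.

Parseval: Σ|x[n]|² = (1/N)Σ|X[k]|², so Σ|X[k]|² = N·Σ|x[n]|² = 4·26.0000

Σ|X[k]|² = N·Σ|x[n]|² = 4·26.0000 = 104.0000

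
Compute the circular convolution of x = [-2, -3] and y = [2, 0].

(x ⊛ y)[n] = Σ(m=0 to 1) x[m] · y[(n-m) mod 2]

Computing each output sample:
(x ⊛ y)[0] = -4
(x ⊛ y)[1] = -6

x ⊛ y = [-4, -6]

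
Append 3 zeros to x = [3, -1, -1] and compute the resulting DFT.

Original 3-point DFT: [1, 4, 4]
Zero-padded 6-point DFT provides frequency interpolation.

DFT_6([x, 0, ...]) = [1, 3.0000+1.7321i, 4, 3, 4, 3.0000-1.7321i]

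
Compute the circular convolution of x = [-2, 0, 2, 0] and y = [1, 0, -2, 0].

(x ⊛ y)[n] = Σ(m=0 to 3) x[m] · y[(n-m) mod 4]

Computing each output sample:
(x ⊛ y)[0] = -6
(x ⊛ y)[1] = 0
(x ⊛ y)[2] = 6
(x ⊛ y)[3] = 0

x ⊛ y = [-6, 0, 6, 0]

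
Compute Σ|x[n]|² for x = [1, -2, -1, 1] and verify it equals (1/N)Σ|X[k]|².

Time domain:
Σ|x[n]|² = |1|² + |-2|² + |-1|² + |1|² = 7.0000

Frequency domain:
(1/4)Σ|X[k]|² = (1/4)(|-1|² + |2+3i|² + |1|² + |2-3i|²) = (1/4)·28.0000 = 7.0000

Both sides agree, confirming Parseval's theorem.

Σ|x[n]|² = (1/N)Σ|X[k]|² = 7.0000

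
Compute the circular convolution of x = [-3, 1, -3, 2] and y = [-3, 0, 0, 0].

(x ⊛ y)[n] = Σ(m=0 to 3) x[m] · y[(n-m) mod 4]

Computing each output sample:
(x ⊛ y)[0] = 9
(x ⊛ y)[1] = -3
(x ⊛ y)[2] = 9
(x ⊛ y)[3] = -6

x ⊛ y = [9, -3, 9, -6]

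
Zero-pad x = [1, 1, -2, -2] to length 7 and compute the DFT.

Original 4-point DFT: [-2, 3-3i, 0, 3+3i]
Zero-padded 7-point DFT provides frequency interpolation.

DFT_7([x, 0, ...]) = [-2, 3.8705+2.0358i, 1.3324-3.4064i, -0.7029-0.0477i, -0.7029+0.0477i, 1.3324+3.4064i, 3.8705-2.0358i]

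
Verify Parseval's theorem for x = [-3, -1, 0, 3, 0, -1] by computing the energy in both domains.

Time domain:
Σ|x[n]|² = |-3|² + |-1|² + |0|² + |3|² + |0|² + |-1|² = 20.0000

Frequency domain:
(1/6)Σ|X[k]|² = (1/6)(|-2|² + |-7|² + |1|² + |-4|² + |1|² + |-7|²) = (1/6)·120.0000 = 20.0000

Both sides agree, confirming Parseval's theorem.

Σ|x[n]|² = (1/N)Σ|X[k]|² = 20.0000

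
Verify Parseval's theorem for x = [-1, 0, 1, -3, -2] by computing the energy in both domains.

Time domain:
Σ|x[n]|² = |-1|² + |0|² + |1|² + |-3|² + |-2|² = 15.0000

Frequency domain:
(1/5)Σ|X[k]|² = (1/5)(|-5|² + |-4.2533i|² + |2.6287i|² + |-2.6287i|² + |4.2533i|²) = (1/5)·75.0000 = 15.0000

Both sides agree, confirming Parseval's theorem.

Σ|x[n]|² = (1/N)Σ|X[k]|² = 15.0000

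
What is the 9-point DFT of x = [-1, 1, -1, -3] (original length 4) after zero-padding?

Original 4-point DFT: [-4, -4i, 0, 4i]
Zero-padded 9-point DFT provides frequency interpolation.

DFT_9([x, 0, ...]) = [-4, 1.0924+2.9401i, 1.6133-3.2409i, -4.0000-1.7321i, -1.2057+1.6133i, -1.2057-1.6133i, -4.0000+1.7321i, 1.6133+3.2409i, 1.0924-2.9401i]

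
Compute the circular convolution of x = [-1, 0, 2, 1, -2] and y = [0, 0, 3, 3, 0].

(x ⊛ y)[n] = Σ(m=0 to 4) x[m] · y[(n-m) mod 5]

Computing each output sample:
(x ⊛ y)[0] = 9
(x ⊛ y)[1] = -3
(x ⊛ y)[2] = -9
(x ⊛ y)[3] = -3
(x ⊛ y)[4] = 6

x ⊛ y = [9, -3, -9, -3, 6]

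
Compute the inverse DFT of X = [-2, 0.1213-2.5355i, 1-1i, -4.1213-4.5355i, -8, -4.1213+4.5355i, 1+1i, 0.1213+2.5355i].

x[n] = (1/8) Σ(k=0 to 7) X[k] · e^(2πikn/8)

Computing each x[n]:
x[0] = -2
x[1] = 3
x[2] = -2
x[3] = 1
x[4] = 0
x[5] = -1
x[6] = -1
x[7] = 0

x = [-2, 3, -2, 1, 0, -1, -1, 0]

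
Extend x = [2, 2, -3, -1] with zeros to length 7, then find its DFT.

Original 4-point DFT: [0, 5-3i, -2, 5+3i]
Zero-padded 7-point DFT provides frequency interpolation.

DFT_7([x, 0, ...]) = [0, 4.8155+1.7950i, 3.6344-4.0333i, -1.4499-2.2383i, -1.4499+2.2383i, 3.6344+4.0333i, 4.8155-1.7950i]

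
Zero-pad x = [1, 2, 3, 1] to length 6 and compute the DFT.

Original 4-point DFT: [7, -2-1i, 1, -2+1i]
Zero-padded 6-point DFT provides frequency interpolation.

DFT_6([x, 0, ...]) = [7, -0.5000-4.3301i, -0.5000+0.8660i, 1, -0.5000-0.8660i, -0.5000+4.3301i]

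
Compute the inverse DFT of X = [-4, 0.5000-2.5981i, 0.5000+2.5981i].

x[n] = (1/3) Σ(k=0 to 2) X[k] · e^(2πikn/3)

Computing each x[n]:
x[0] = -1
x[1] = 0
x[2] = -3

x = [-1, 0, -3]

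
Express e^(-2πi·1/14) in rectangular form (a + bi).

ω_14^1 = e^(-2πi·1/14)
= cos(-2π·1/14) + i·sin(-2π·1/14)
= cos(-2π/14) + i·sin(-2π/14)

ω_14^1 = cos(-2π/14) + i·sin(-2π/14) = 0.9010-0.4339i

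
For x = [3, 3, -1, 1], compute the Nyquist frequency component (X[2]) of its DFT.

X[2] = Σ(n=0 to 3) x[n] · ω_4^(2n) where ω_4 = e^(-2πi/4)
= (3)·ω_4^0 + (3)·ω_4^2 + (-1)·ω_4^4 + (1)·ω_4^6

X[2] = -2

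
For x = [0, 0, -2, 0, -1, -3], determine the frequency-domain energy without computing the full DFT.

Parseval: Σ|x[n]|² = (1/N)Σ|X[k]|², so Σ|X[k]|² = N·Σ|x[n]|² = 6·14.0000

Σ|X[k]|² = N·Σ|x[n]|² = 6·14.0000 = 84.0000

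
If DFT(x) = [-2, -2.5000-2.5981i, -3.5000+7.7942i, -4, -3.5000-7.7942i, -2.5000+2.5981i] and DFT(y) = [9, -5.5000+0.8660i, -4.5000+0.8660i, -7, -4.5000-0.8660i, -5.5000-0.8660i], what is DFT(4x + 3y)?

By linearity: DFT(4x + 3y) = 4·DFT(x) + 3·DFT(y)
= 4·[-2, -2.5000-2.5981i, -3.5000+7.7942i, -4, -3.5000-7.7942i, -2.5000+2.5981i] + 3·[9, -5.5000+0.8660i, -4.5000+0.8660i, -7, -4.5000-0.8660i, -5.5000-0.8660i]

Computing element-wise:
Z[0] = 4·(-2) + 3·(9) = 19
Z[1] = 4·(-2.5000-2.5981i) + 3·(-5.5000+0.8660i) = -26.5000-7.7944i
Z[2] = 4·(-3.5000+7.7942i) + 3·(-4.5000+0.8660i) = -27.5000+33.7748i
Z[3] = 4·(-4) + 3·(-7) = -37
Z[4] = 4·(-3.5000-7.7942i) + 3·(-4.5000-0.8660i) = -27.5000-33.7748i
Z[5] = 4·(-2.5000+2.5981i) + 3·(-5.5000-0.8660i) = -26.5000+7.7944i

DFT(4x + 3y) = 4·X + 3·Y = [19, -26.5000-7.7944i, -27.5000+33.7748i, -37, -27.5000-33.7748i, -26.5000+7.7944i]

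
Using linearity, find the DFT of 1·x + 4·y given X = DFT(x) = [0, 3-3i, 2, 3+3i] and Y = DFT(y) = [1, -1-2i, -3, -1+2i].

By linearity: DFT(1x + 4y) = 1·DFT(x) + 4·DFT(y)
= 1·[0, 3-3i, 2, 3+3i] + 4·[1, -1-2i, -3, -1+2i]

Computing element-wise:
Z[0] = 1·(0) + 4·(1) = 4
Z[1] = 1·(3-3i) + 4·(-1-2i) = -1-11i
Z[2] = 1·(2) + 4·(-3) = -10
Z[3] = 1·(3+3i) + 4·(-1+2i) = -1+11i

DFT(1x + 4y) = 1·X + 4·Y = [4, -1-11i, -10, -1+11i]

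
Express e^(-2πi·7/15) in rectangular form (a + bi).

ω_15^7 = e^(-2πi·7/15)
= cos(-2π·7/15) + i·sin(-2π·7/15)
= cos(-14π/15) + i·sin(-14π/15)

ω_15^7 = cos(-14π/15) + i·sin(-14π/15) = -0.9781-0.2079i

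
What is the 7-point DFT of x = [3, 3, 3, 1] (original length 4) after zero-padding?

Original 4-point DFT: [10, -2i, 2, 2i]
Zero-padded 7-point DFT provides frequency interpolation.

DFT_7([x, 0, ...]) = [10, 3.3019-5.7042i, 0.2530-0.8413i, 1.9450+0.0689i, 1.9450-0.0689i, 0.2530+0.8413i, 3.3019+5.7042i]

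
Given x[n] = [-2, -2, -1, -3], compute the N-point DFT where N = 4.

X[k] = Σ(n=0 to 3) x[n] · ω_4^(nk)
where ω_4 = e^(-2πi/4)

Computing each X[k]:
X[0] = -8
X[1] = -1-1i
X[2] = 2
X[3] = -1+1i

X = [-8, -1-1i, 2, -1+1i]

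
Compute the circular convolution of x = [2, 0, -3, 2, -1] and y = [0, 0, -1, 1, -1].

(x ⊛ y)[n] = Σ(m=0 to 4) x[m] · y[(n-m) mod 5]

Computing each output sample:
(x ⊛ y)[0] = -5
(x ⊛ y)[1] = 6
(x ⊛ y)[2] = -5
(x ⊛ y)[3] = 3
(x ⊛ y)[4] = 1

x ⊛ y = [-5, 6, -5, 3, 1]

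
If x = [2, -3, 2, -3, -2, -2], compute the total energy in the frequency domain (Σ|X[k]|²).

Parseval: Σ|x[n]|² = (1/N)Σ|X[k]|², so Σ|X[k]|² = N·Σ|x[n]|² = 6·34.0000

Σ|X[k]|² = N·Σ|x[n]|² = 6·34.0000 = 204.0000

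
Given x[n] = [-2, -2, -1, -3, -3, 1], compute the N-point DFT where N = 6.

X[k] = Σ(n=0 to 5) x[n] · ω_6^(nk)
where ω_6 = e^(-2πi/6)

Computing each X[k]:
X[0] = -10
X[1] = 2.5000+0.8660i
X[2] = -2.5000+4.3301i
X[3] = -2
X[4] = -2.5000-4.3301i
X[5] = 2.5000-0.8660i

X = [-10, 2.5000+0.8660i, -2.5000+4.3301i, -2, -2.5000-4.3301i, 2.5000-0.8660i]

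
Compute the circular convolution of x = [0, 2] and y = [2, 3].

(x ⊛ y)[n] = Σ(m=0 to 1) x[m] · y[(n-m) mod 2]

Computing each output sample:
(x ⊛ y)[0] = 6
(x ⊛ y)[1] = 4

x ⊛ y = [6, 4]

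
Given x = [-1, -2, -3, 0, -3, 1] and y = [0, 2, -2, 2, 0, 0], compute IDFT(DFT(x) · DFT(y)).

(x ⊛ y)[n] = Σ(m=0 to 5) x[m] · y[(n-m) mod 6]

Computing each output sample:
(x ⊛ y)[0] = 8
(x ⊛ y)[1] = -10
(x ⊛ y)[2] = 0
(x ⊛ y)[3] = -4
(x ⊛ y)[4] = 2
(x ⊛ y)[5] = -12

x ⊛ y = [8, -10, 0, -4, 2, -12]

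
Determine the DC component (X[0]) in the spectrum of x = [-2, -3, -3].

X[0] = Σ(n=0 to 2) x[n] · ω_3^0 = Σ x[n]
= (-2) + (-3) + (-3)

X[0] = -8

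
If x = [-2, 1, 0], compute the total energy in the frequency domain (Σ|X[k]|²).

Parseval: Σ|x[n]|² = (1/N)Σ|X[k]|², so Σ|X[k]|² = N·Σ|x[n]|² = 3·5.0000

Σ|X[k]|² = N·Σ|x[n]|² = 3·5.0000 = 15.0000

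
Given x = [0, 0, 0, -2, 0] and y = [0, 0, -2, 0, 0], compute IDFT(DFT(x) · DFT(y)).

(x ⊛ y)[n] = Σ(m=0 to 4) x[m] · y[(n-m) mod 5]

Computing each output sample:
(x ⊛ y)[0] = 4
(x ⊛ y)[1] = 0
(x ⊛ y)[2] = 0
(x ⊛ y)[3] = 0
(x ⊛ y)[4] = 0

x ⊛ y = [4, 0, 0, 0, 0]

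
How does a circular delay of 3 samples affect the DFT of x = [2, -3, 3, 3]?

Time shift by 3: X_shifted[k] = ω_4^(3k) · X[k]
Shifted x = [-3, 3, 3, 2]

DFT(x[n-3]) = [5, -6-1i, -5, -6+1i]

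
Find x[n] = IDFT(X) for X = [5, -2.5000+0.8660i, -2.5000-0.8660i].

x[n] = (1/3) Σ(k=0 to 2) X[k] · e^(2πikn/3)

Computing each x[n]:
x[0] = 0
x[1] = 2
x[2] = 3

x = [0, 2, 3]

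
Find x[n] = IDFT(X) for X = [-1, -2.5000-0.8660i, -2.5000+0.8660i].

x[n] = (1/3) Σ(k=0 to 2) X[k] · e^(2πikn/3)

Computing each x[n]:
x[0] = -2
x[1] = 1
x[2] = 0

x = [-2, 1, 0]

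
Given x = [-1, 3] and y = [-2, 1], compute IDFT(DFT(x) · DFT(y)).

(x ⊛ y)[n] = Σ(m=0 to 1) x[m] · y[(n-m) mod 2]

Computing each output sample:
(x ⊛ y)[0] = 5
(x ⊛ y)[1] = -7

x ⊛ y = [5, -7]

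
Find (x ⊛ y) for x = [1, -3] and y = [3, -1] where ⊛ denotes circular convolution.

(x ⊛ y)[n] = Σ(m=0 to 1) x[m] · y[(n-m) mod 2]

Computing each output sample:
(x ⊛ y)[0] = 6
(x ⊛ y)[1] = -10

x ⊛ y = [6, -10]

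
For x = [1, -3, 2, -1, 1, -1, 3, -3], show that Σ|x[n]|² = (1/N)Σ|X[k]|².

Time domain:
Σ|x[n]|² = |1|² + |-3|² + |2|² + |-1|² + |1|² + |-1|² + |3|² + |-3|² = 35.0000

Frequency domain:
(1/8)Σ|X[k]|² = (1/8)(|-1|² + |-2.8284+1.0000i|² + |-3|² + |2.8284-1.0000i|² + |15|² + |2.8284+1.0000i|² + |-3|² + |-2.8284-1.0000i|²) = (1/8)·280.0000 = 35.0000

Both sides agree, confirming Parseval's theorem.

Σ|x[n]|² = (1/N)Σ|X[k]|² = 35.0000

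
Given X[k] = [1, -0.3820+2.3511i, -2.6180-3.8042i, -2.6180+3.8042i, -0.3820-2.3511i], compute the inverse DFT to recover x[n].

x[n] = (1/5) Σ(k=0 to 4) X[k] · e^(2πikn/5)

Computing each x[n]:
x[0] = -1
x[1] = 1
x[2] = -2
x[3] = 2
x[4] = 1

x = [-1, 1, -2, 2, 1]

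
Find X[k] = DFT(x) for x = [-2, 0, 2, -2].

X[k] = Σ(n=0 to 3) x[n] · ω_4^(nk)
where ω_4 = e^(-2πi/4)

Computing each X[k]:
X[0] = -2
X[1] = -4-2i
X[2] = 2
X[3] = -4+2i

X = [-2, -4-2i, 2, -4+2i]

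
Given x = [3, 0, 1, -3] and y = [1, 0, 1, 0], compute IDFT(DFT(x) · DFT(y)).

(x ⊛ y)[n] = Σ(m=0 to 3) x[m] · y[(n-m) mod 4]

Computing each output sample:
(x ⊛ y)[0] = 4
(x ⊛ y)[1] = -3
(x ⊛ y)[2] = 4
(x ⊛ y)[3] = -3

x ⊛ y = [4, -3, 4, -3]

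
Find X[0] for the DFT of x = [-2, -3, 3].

X[0] = Σ(n=0 to 2) x[n] · ω_3^0 = Σ x[n]
= (-2) + (-3) + (3)

X[0] = -2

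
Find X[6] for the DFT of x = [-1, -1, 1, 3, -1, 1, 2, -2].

X[6] = Σ(n=0 to 7) x[n] · ω_8^(6n) where ω_8 = e^(-2πi/8)
= (-1)·ω_8^0 + (-1)·ω_8^6 + (1)·ω_8^12 + (3)·ω_8^18 + (-1)·ω_8^24 + (1)·ω_8^30 + (2)·ω_8^36 + (-2)·ω_8^42

X[6] = -5-1i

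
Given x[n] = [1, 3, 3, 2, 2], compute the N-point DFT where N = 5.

X[k] = Σ(n=0 to 4) x[n] · ω_5^(nk)
where ω_5 = e^(-2πi/5)

Computing each X[k]:
X[0] = 11
X[1] = -1.5000-1.5388i
X[2] = -1.5000+0.3633i
X[3] = -1.5000-0.3633i
X[4] = -1.5000+1.5388i

X = [11, -1.5000-1.5388i, -1.5000+0.3633i, -1.5000-0.3633i, -1.5000+1.5388i]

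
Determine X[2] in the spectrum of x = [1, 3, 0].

X[2] = Σ(n=0 to 2) x[n] · ω_3^(2n) where ω_3 = e^(-2πi/3)
= (1)·ω_3^0 + (3)·ω_3^2 + (0)·ω_3^4

X[2] = -0.5000+2.5981i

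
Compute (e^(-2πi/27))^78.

Since ω_27^27 = 1, powers reduce modulo 27.
78 mod 27 = 24
So ω_27^78 = ω_27^24 = e^(-2πi·24/27)

ω_27^78 = ω_27^24 = 0.7660+0.6428i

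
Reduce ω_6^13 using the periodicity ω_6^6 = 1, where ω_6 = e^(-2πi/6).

Since ω_6^6 = 1, powers reduce modulo 6.
13 mod 6 = 1
So ω_6^13 = ω_6^1 = e^(-2πi·1/6)

ω_6^13 = ω_6^1 = 0.5000-0.8660i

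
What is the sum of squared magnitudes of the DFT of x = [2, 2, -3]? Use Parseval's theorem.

Parseval: Σ|x[n]|² = (1/N)Σ|X[k]|², so Σ|X[k]|² = N·Σ|x[n]|² = 3·17.0000

Σ|X[k]|² = N·Σ|x[n]|² = 3·17.0000 = 51.0000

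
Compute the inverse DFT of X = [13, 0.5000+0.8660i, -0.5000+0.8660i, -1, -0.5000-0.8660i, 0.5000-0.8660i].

x[n] = (1/6) Σ(k=0 to 5) X[k] · e^(2πikn/6)

Computing each x[n]:
x[0] = 2
x[1] = 2
x[2] = 2
x[3] = 2
x[4] = 2
x[5] = 3

x = [2, 2, 2, 2, 2, 3]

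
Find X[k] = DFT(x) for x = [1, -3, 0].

X[k] = Σ(n=0 to 2) x[n] · ω_3^(nk)
where ω_3 = e^(-2πi/3)

Computing each X[k]:
X[0] = -2
X[1] = 2.5000+2.5981i
X[2] = 2.5000-2.5981i

X = [-2, 2.5000+2.5981i, 2.5000-2.5981i]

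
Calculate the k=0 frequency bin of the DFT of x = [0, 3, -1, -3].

X[0] = Σ(n=0 to 3) x[n] · ω_4^0 = Σ x[n]
= (0) + (3) + (-1) + (-3)

X[0] = -1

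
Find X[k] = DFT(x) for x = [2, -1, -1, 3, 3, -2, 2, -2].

X[k] = Σ(n=0 to 7) x[n] · ω_8^(nk)
where ω_8 = e^(-2πi/8)

Computing each X[k]:
X[0] = 4
X[1] = -3.8284-1.2426i
X[2] = 4+4i
X[3] = 1.8284-7.2426i
X[4] = 8
X[5] = 1.8284+7.2426i
X[6] = 4-4i
X[7] = -3.8284+1.2426i

X = [4, -3.8284-1.2426i, 4+4i, 1.8284-7.2426i, 8, 1.8284+7.2426i, 4-4i, -3.8284+1.2426i]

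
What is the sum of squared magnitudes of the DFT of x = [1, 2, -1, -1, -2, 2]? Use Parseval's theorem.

Parseval: Σ|x[n]|² = (1/N)Σ|X[k]|², so Σ|X[k]|² = N·Σ|x[n]|² = 6·15.0000

Σ|X[k]|² = N·Σ|x[n]|² = 6·15.0000 = 90.0000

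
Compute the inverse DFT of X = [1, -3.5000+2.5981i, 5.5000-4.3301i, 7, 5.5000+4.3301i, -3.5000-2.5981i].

x[n] = (1/6) Σ(k=0 to 5) X[k] · e^(2πikn/6)

Computing each x[n]:
x[0] = 2
x[1] = -2
x[2] = -1
x[3] = 2
x[4] = 3
x[5] = -3

x = [2, -2, -1, 2, 3, -3]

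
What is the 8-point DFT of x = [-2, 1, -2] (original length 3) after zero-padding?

Original 3-point DFT: [-3, -1.5000-2.5981i, -1.5000+2.5981i]
Zero-padded 8-point DFT provides frequency interpolation.

DFT_8([x, 0, ...]) = [-3, -1.2929+1.2929i, -1i, -2.7071-2.7071i, -5, -2.7071+2.7071i, 1i, -1.2929-1.2929i]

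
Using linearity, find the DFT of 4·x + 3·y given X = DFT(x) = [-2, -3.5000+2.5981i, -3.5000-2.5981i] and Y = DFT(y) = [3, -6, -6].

By linearity: DFT(4x + 3y) = 4·DFT(x) + 3·DFT(y)
= 4·[-2, -3.5000+2.5981i, -3.5000-2.5981i] + 3·[3, -6, -6]

Computing element-wise:
Z[0] = 4·(-2) + 3·(3) = 1
Z[1] = 4·(-3.5000+2.5981i) + 3·(-6) = -32.0000+10.3924i
Z[2] = 4·(-3.5000-2.5981i) + 3·(-6) = -32.0000-10.3924i

DFT(4x + 3y) = 4·X + 3·Y = [1, -32.0000+10.3924i, -32.0000-10.3924i]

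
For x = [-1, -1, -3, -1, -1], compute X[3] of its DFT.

X[3] = Σ(n=0 to 4) x[n] · ω_5^(3n) where ω_5 = e^(-2πi/5)
= (-1)·ω_5^0 + (-1)·ω_5^3 + (-3)·ω_5^6 + (-1)·ω_5^9 + (-1)·ω_5^12

X[3] = -0.6180+1.9021i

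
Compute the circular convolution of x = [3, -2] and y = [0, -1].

(x ⊛ y)[n] = Σ(m=0 to 1) x[m] · y[(n-m) mod 2]

Computing each output sample:
(x ⊛ y)[0] = 2
(x ⊛ y)[1] = -3

x ⊛ y = [2, -3]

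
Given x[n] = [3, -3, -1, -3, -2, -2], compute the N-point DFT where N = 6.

X[k] = Σ(n=0 to 5) x[n] · ω_6^(nk)
where ω_6 = e^(-2πi/6)

Computing each X[k]:
X[0] = -8
X[1] = 5
X[2] = 4.0000+1.7321i
X[3] = 8
X[4] = 4.0000-1.7321i
X[5] = 5

X = [-8, 5, 4.0000+1.7321i, 8, 4.0000-1.7321i, 5]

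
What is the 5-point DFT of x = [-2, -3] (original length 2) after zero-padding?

Original 2-point DFT: [-5, 1]
Zero-padded 5-point DFT provides frequency interpolation.

DFT_5([x, 0, ...]) = [-5, -2.9271+2.8532i, 0.4271+1.7634i, 0.4271-1.7634i, -2.9271-2.8532i]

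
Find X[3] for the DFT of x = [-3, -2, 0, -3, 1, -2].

X[3] = Σ(n=0 to 5) x[n] · ω_6^(3n) where ω_6 = e^(-2πi/6)
= (-3)·ω_6^0 + (-2)·ω_6^3 + (0)·ω_6^6 + (-3)·ω_6^9 + (1)·ω_6^12 + (-2)·ω_6^15

X[3] = 5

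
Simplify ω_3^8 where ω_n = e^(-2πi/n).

Since ω_3^3 = 1, powers reduce modulo 3.
8 mod 3 = 2
So ω_3^8 = ω_3^2 = e^(-2πi·2/3)

ω_3^8 = ω_3^2 = -0.5000+0.8660i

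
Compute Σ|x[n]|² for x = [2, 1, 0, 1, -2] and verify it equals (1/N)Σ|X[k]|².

Time domain:
Σ|x[n]|² = |2|² + |1|² + |0|² + |1|² + |-2|² = 10.0000

Frequency domain:
(1/5)Σ|X[k]|² = (1/5)(|2|² + |0.8820-2.2654i|² + |3.1180-2.7144i|² + |3.1180+2.7144i|² + |0.8820+2.2654i|²) = (1/5)·50.0000 = 10.0000

Both sides agree, confirming Parseval's theorem.

Σ|x[n]|² = (1/N)Σ|X[k]|² = 10.0000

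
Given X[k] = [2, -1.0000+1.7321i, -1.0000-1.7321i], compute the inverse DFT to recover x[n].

x[n] = (1/3) Σ(k=0 to 2) X[k] · e^(2πikn/3)

Computing each x[n]:
x[0] = 0
x[1] = 0
x[2] = 2

x = [0, 0, 2]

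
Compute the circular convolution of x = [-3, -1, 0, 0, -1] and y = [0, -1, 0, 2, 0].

(x ⊛ y)[n] = Σ(m=0 to 4) x[m] · y[(n-m) mod 5]

Computing each output sample:
(x ⊛ y)[0] = 1
(x ⊛ y)[1] = 3
(x ⊛ y)[2] = -1
(x ⊛ y)[3] = -6
(x ⊛ y)[4] = -2

x ⊛ y = [1, 3, -1, -6, -2]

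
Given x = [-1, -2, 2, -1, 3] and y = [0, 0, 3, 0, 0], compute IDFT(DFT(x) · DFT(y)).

(x ⊛ y)[n] = Σ(m=0 to 4) x[m] · y[(n-m) mod 5]

Computing each output sample:
(x ⊛ y)[0] = -3
(x ⊛ y)[1] = 9
(x ⊛ y)[2] = -3
(x ⊛ y)[3] = -6
(x ⊛ y)[4] = 6

x ⊛ y = [-3, 9, -3, -6, 6]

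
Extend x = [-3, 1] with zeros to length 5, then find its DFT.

Original 2-point DFT: [-2, -4]
Zero-padded 5-point DFT provides frequency interpolation.

DFT_5([x, 0, ...]) = [-2, -2.6910-0.9511i, -3.8090-0.5878i, -3.8090+0.5878i, -2.6910+0.9511i]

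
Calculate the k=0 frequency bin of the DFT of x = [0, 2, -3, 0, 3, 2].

X[0] = Σ(n=0 to 5) x[n] · ω_6^0 = Σ x[n]
= (0) + (2) + (-3) + (0) + (3) + (2)

X[0] = 4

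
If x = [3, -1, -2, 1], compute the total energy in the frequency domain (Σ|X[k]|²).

Parseval: Σ|x[n]|² = (1/N)Σ|X[k]|², so Σ|X[k]|² = N·Σ|x[n]|² = 4·15.0000

Σ|X[k]|² = N·Σ|x[n]|² = 4·15.0000 = 60.0000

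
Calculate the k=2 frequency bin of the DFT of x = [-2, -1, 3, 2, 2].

X[2] = Σ(n=0 to 4) x[n] · ω_5^(2n) where ω_5 = e^(-2πi/5)
= (-2)·ω_5^0 + (-1)·ω_5^2 + (3)·ω_5^4 + (2)·ω_5^6 + (2)·ω_5^8

X[2] = -1.2639+2.7144i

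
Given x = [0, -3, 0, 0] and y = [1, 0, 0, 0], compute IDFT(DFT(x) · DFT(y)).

(x ⊛ y)[n] = Σ(m=0 to 3) x[m] · y[(n-m) mod 4]

Computing each output sample:
(x ⊛ y)[0] = 0
(x ⊛ y)[1] = -3
(x ⊛ y)[2] = 0
(x ⊛ y)[3] = 0

x ⊛ y = [0, -3, 0, 0]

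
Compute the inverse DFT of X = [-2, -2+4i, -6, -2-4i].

x[n] = (1/4) Σ(k=0 to 3) X[k] · e^(2πikn/4)

Computing each x[n]:
x[0] = -3
x[1] = -1
x[2] = -1
x[3] = 3

x = [-3, -1, -1, 3]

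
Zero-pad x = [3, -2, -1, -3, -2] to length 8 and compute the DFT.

Original 5-point DFT: [-5, 5.0000-1.1756i, 5.0000+1.9021i, 5.0000-1.9021i, 5.0000+1.1756i]
Zero-padded 8-point DFT provides frequency interpolation.

DFT_8([x, 0, ...]) = [-5, 5.7071+4.5355i, 2-1i, 4.2929+2.5355i, 5, 4.2929-2.5355i, 2+1i, 5.7071-4.5355i]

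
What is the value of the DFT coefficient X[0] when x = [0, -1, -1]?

X[0] = Σ(n=0 to 2) x[n] · ω_3^0 = Σ x[n]
= (0) + (-1) + (-1)

X[0] = -2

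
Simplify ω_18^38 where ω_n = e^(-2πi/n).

Since ω_18^18 = 1, powers reduce modulo 18.
38 mod 18 = 2
So ω_18^38 = ω_18^2 = e^(-2πi·2/18)

ω_18^38 = ω_18^2 = 0.7660-0.6428i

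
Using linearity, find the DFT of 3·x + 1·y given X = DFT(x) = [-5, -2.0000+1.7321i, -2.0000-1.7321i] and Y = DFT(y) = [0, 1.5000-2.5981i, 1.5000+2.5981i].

By linearity: DFT(3x + 1y) = 3·DFT(x) + 1·DFT(y)
= 3·[-5, -2.0000+1.7321i, -2.0000-1.7321i] + 1·[0, 1.5000-2.5981i, 1.5000+2.5981i]

Computing element-wise:
Z[0] = 3·(-5) + 1·(0) = -15
Z[1] = 3·(-2.0000+1.7321i) + 1·(1.5000-2.5981i) = -4.5000+2.5982i
Z[2] = 3·(-2.0000-1.7321i) + 1·(1.5000+2.5981i) = -4.5000-2.5982i

DFT(3x + 1y) = 3·X + 1·Y = [-15, -4.5000+2.5982i, -4.5000-2.5982i]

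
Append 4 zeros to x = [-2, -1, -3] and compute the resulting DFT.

Original 3-point DFT: [-6, -1.7321i, 1.7321i]
Zero-padded 7-point DFT provides frequency interpolation.

DFT_7([x, 0, ...]) = [-6, -1.9559+3.7066i, 0.9254-0.3267i, -2.9695-1.9116i, -2.9695+1.9116i, 0.9254+0.3267i, -1.9559-3.7066i]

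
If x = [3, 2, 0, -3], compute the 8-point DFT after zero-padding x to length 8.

Original 4-point DFT: [2, 3-5i, 4, 3+5i]
Zero-padded 8-point DFT provides frequency interpolation.

DFT_8([x, 0, ...]) = [2, 6.5355+0.7071i, 3-5i, -0.5355+0.7071i, 4, -0.5355-0.7071i, 3+5i, 6.5355-0.7071i]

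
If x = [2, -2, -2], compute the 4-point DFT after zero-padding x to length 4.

Original 3-point DFT: [-2, 4, 4]
Zero-padded 4-point DFT provides frequency interpolation.

DFT_4([x, 0, ...]) = [-2, 4+2i, 2, 4-2i]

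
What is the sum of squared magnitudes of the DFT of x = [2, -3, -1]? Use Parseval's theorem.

Parseval: Σ|x[n]|² = (1/N)Σ|X[k]|², so Σ|X[k]|² = N·Σ|x[n]|² = 3·14.0000

Σ|X[k]|² = N·Σ|x[n]|² = 3·14.0000 = 42.0000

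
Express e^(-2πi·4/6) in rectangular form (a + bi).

ω_6^4 = e^(-2πi·4/6)
= cos(-2π·4/6) + i·sin(-2π·4/6)
= cos(-8π/6) + i·sin(-8π/6)

ω_6^4 = cos(-8π/6) + i·sin(-8π/6) = -0.5000+0.8660i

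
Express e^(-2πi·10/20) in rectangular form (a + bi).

ω_20^10 = e^(-2πi·10/20)
= cos(-2π·10/20) + i·sin(-2π·10/20)
= cos(-20π/20) + i·sin(-20π/20)

ω_20^10 = cos(-20π/20) + i·sin(-20π/20) = -1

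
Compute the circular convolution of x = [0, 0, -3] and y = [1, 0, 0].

(x ⊛ y)[n] = Σ(m=0 to 2) x[m] · y[(n-m) mod 3]

Computing each output sample:
(x ⊛ y)[0] = 0
(x ⊛ y)[1] = 0
(x ⊛ y)[2] = -3

x ⊛ y = [0, 0, -3]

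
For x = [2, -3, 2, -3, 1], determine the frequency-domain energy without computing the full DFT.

Parseval: Σ|x[n]|² = (1/N)Σ|X[k]|², so Σ|X[k]|² = N·Σ|x[n]|² = 5·27.0000

Σ|X[k]|² = N·Σ|x[n]|² = 5·27.0000 = 135.0000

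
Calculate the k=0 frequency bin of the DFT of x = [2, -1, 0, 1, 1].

X[0] = Σ(n=0 to 4) x[n] · ω_5^0 = Σ x[n]
= (2) + (-1) + (0) + (1) + (1)

X[0] = 3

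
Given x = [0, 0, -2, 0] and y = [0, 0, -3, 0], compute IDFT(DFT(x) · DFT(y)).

(x ⊛ y)[n] = Σ(m=0 to 3) x[m] · y[(n-m) mod 4]

Computing each output sample:
(x ⊛ y)[0] = 6
(x ⊛ y)[1] = 0
(x ⊛ y)[2] = 0
(x ⊛ y)[3] = 0

x ⊛ y = [6, 0, 0, 0]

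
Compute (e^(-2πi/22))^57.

Since ω_22^22 = 1, powers reduce modulo 22.
57 mod 22 = 13
So ω_22^57 = ω_22^13 = e^(-2πi·13/22)

ω_22^57 = ω_22^13 = -0.8413+0.5406i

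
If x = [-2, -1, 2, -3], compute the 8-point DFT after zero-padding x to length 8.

Original 4-point DFT: [-4, -4-2i, 4, -4+2i]
Zero-padded 8-point DFT provides frequency interpolation.

DFT_8([x, 0, ...]) = [-4, -0.5858+0.8284i, -4-2i, -3.4142+4.8284i, 4, -3.4142-4.8284i, -4+2i, -0.5858-0.8284i]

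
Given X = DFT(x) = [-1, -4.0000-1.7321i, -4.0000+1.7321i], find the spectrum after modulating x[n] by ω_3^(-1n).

Modulation property: DFT(ω_3^(-1n)·x[n]) = X[(k-1) mod 3], so circularly shift X by 1 positions.

X[k-1] = [-4.0000+1.7321i, -1, -4.0000-1.7321i]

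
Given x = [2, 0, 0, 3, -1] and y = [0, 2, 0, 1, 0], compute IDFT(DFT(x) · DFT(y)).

(x ⊛ y)[n] = Σ(m=0 to 4) x[m] · y[(n-m) mod 5]

Computing each output sample:
(x ⊛ y)[0] = -2
(x ⊛ y)[1] = 7
(x ⊛ y)[2] = -1
(x ⊛ y)[3] = 2
(x ⊛ y)[4] = 6

x ⊛ y = [-2, 7, -1, 2, 6]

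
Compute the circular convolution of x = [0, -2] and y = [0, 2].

(x ⊛ y)[n] = Σ(m=0 to 1) x[m] · y[(n-m) mod 2]

Computing each output sample:
(x ⊛ y)[0] = -4
(x ⊛ y)[1] = 0

x ⊛ y = [-4, 0]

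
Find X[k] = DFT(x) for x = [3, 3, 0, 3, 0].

X[k] = Σ(n=0 to 4) x[n] · ω_5^(nk)
where ω_5 = e^(-2πi/5)

Computing each X[k]:
X[0] = 9
X[1] = 1.5000-1.0898i
X[2] = 1.5000-4.6165i
X[3] = 1.5000+4.6165i
X[4] = 1.5000+1.0898i

X = [9, 1.5000-1.0898i, 1.5000-4.6165i, 1.5000+4.6165i, 1.5000+1.0898i]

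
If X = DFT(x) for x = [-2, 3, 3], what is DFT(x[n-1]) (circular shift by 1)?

Time shift by 1: X_shifted[k] = ω_3^(1k) · X[k]
Shifted x = [3, -2, 3]

DFT(x[n-1]) = [4, 2.5000+4.3301i, 2.5000-4.3301i]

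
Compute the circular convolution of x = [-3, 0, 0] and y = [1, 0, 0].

(x ⊛ y)[n] = Σ(m=0 to 2) x[m] · y[(n-m) mod 3]

Computing each output sample:
(x ⊛ y)[0] = -3
(x ⊛ y)[1] = 0
(x ⊛ y)[2] = 0

x ⊛ y = [-3, 0, 0]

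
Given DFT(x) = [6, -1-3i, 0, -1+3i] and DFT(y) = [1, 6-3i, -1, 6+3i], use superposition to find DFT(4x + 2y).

By linearity: DFT(4x + 2y) = 4·DFT(x) + 2·DFT(y)
= 4·[6, -1-3i, 0, -1+3i] + 2·[1, 6-3i, -1, 6+3i]

Computing element-wise:
Z[0] = 4·(6) + 2·(1) = 26
Z[1] = 4·(-1-3i) + 2·(6-3i) = 8-18i
Z[2] = 4·(0) + 2·(-1) = -2
Z[3] = 4·(-1+3i) + 2·(6+3i) = 8+18i

DFT(4x + 2y) = 4·X + 2·Y = [26, 8-18i, -2, 8+18i]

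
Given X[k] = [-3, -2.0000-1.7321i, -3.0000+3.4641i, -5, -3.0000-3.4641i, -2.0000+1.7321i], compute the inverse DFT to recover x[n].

x[n] = (1/6) Σ(k=0 to 5) X[k] · e^(2πikn/6)

Computing each x[n]:
x[0] = -3
x[1] = 0
x[2] = 1
x[3] = 0
x[4] = -2
x[5] = 1

x = [-3, 0, 1, 0, -2, 1]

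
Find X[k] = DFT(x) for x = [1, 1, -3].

X[k] = Σ(n=0 to 2) x[n] · ω_3^(nk)
where ω_3 = e^(-2πi/3)

Computing each X[k]:
X[0] = -1
X[1] = 2.0000-3.4641i
X[2] = 2.0000+3.4641i

X = [-1, 2.0000-3.4641i, 2.0000+3.4641i]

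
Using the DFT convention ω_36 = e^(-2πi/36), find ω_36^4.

ω_36^4 = e^(-2πi·4/36)
= cos(-2π·4/36) + i·sin(-2π·4/36)
= cos(-8π/36) + i·sin(-8π/36)

ω_36^4 = cos(-8π/36) + i·sin(-8π/36) = 0.7660-0.6428i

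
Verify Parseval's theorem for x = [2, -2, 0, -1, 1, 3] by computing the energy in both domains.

Time domain:
Σ|x[n]|² = |2|² + |-2|² + |0|² + |-1|² + |1|² + |3|² = 19.0000

Frequency domain:
(1/6)Σ|X[k]|² = (1/6)(|3|² + |3.0000+5.1962i|² + |3.4641i|² + |3|² + |-3.4641i|² + |3.0000-5.1962i|²) = (1/6)·114.0000 = 19.0000

Both sides agree, confirming Parseval's theorem.

Σ|x[n]|² = (1/N)Σ|X[k]|² = 19.0000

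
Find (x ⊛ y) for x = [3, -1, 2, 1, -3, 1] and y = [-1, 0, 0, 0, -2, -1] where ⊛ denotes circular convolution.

(x ⊛ y)[n] = Σ(m=0 to 5) x[m] · y[(n-m) mod 6]

Computing each output sample:
(x ⊛ y)[0] = -6
(x ⊛ y)[1] = -3
(x ⊛ y)[2] = 3
(x ⊛ y)[3] = 0
(x ⊛ y)[4] = -4
(x ⊛ y)[5] = -2

x ⊛ y = [-6, -3, 3, 0, -4, -2]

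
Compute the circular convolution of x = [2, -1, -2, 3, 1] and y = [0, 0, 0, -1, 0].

(x ⊛ y)[n] = Σ(m=0 to 4) x[m] · y[(n-m) mod 5]

Computing each output sample:
(x ⊛ y)[0] = 2
(x ⊛ y)[1] = -3
(x ⊛ y)[2] = -1
(x ⊛ y)[3] = -2
(x ⊛ y)[4] = 1

x ⊛ y = [2, -3, -1, -2, 1]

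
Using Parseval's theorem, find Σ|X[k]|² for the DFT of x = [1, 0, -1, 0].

Parseval: Σ|x[n]|² = (1/N)Σ|X[k]|², so Σ|X[k]|² = N·Σ|x[n]|² = 4·2.0000

Σ|X[k]|² = N·Σ|x[n]|² = 4·2.0000 = 8.0000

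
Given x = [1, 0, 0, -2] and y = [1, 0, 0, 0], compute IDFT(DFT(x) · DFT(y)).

(x ⊛ y)[n] = Σ(m=0 to 3) x[m] · y[(n-m) mod 4]

Computing each output sample:
(x ⊛ y)[0] = 1
(x ⊛ y)[1] = 0
(x ⊛ y)[2] = 0
(x ⊛ y)[3] = -2

x ⊛ y = [1, 0, 0, -2]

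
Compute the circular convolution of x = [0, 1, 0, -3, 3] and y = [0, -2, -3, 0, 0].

(x ⊛ y)[n] = Σ(m=0 to 4) x[m] · y[(n-m) mod 5]

Computing each output sample:
(x ⊛ y)[0] = 3
(x ⊛ y)[1] = -9
(x ⊛ y)[2] = -2
(x ⊛ y)[3] = -3
(x ⊛ y)[4] = 6

x ⊛ y = [3, -9, -2, -3, 6]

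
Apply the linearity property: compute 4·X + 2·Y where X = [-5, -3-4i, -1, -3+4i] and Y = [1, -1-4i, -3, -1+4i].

By linearity: DFT(4x + 2y) = 4·DFT(x) + 2·DFT(y)
= 4·[-5, -3-4i, -1, -3+4i] + 2·[1, -1-4i, -3, -1+4i]

Computing element-wise:
Z[0] = 4·(-5) + 2·(1) = -18
Z[1] = 4·(-3-4i) + 2·(-1-4i) = -14-24i
Z[2] = 4·(-1) + 2·(-3) = -10
Z[3] = 4·(-3+4i) + 2·(-1+4i) = -14+24i

DFT(4x + 2y) = 4·X + 2·Y = [-18, -14-24i, -10, -14+24i]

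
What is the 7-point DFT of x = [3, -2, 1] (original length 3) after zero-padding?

Original 3-point DFT: [2, 3.5000+2.5981i, 3.5000-2.5981i]
Zero-padded 7-point DFT provides frequency interpolation.

DFT_7([x, 0, ...]) = [2, 1.5305+0.5887i, 2.5441+2.3837i, 5.4254+1.6496i, 5.4254-1.6496i, 2.5441-2.3837i, 1.5305-0.5887i]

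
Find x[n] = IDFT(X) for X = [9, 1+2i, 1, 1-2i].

x[n] = (1/4) Σ(k=0 to 3) X[k] · e^(2πikn/4)

Computing each x[n]:
x[0] = 3
x[1] = 1
x[2] = 2
x[3] = 3

x = [3, 1, 2, 3]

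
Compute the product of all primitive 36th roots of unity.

The primitive 36th roots of unity are ω_36^k for k coprime to 36: k ∈ {1, 5, 7, 11, 13, 17, 19, 23, 25, 29, 31, 35}
Their product equals the constant term of the cyclotomic polynomial Φ_36(x) up to sign.
For n ≥ 3, the product of all primitive nth roots of unity is 1. (For n=1 it is 1; for n=2 it is -1.)

1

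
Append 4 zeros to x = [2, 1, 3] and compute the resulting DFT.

Original 3-point DFT: [6, 1.7321i, -1.7321i]
Zero-padded 7-point DFT provides frequency interpolation.

DFT_7([x, 0, ...]) = [6, 1.9559-3.7066i, -0.9254+0.3267i, 2.9695+1.9116i, 2.9695-1.9116i, -0.9254-0.3267i, 1.9559+3.7066i]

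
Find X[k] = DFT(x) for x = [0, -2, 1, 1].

X[k] = Σ(n=0 to 3) x[n] · ω_4^(nk)
where ω_4 = e^(-2πi/4)

Computing each X[k]:
X[0] = 0
X[1] = -1+3i
X[2] = 2
X[3] = -1-3i

X = [0, -1+3i, 2, -1-3i]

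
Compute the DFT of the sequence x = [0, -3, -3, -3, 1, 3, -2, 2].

X[k] = Σ(n=0 to 7) x[n] · ω_8^(nk)
where ω_8 = e^(-2πi/8)

Computing each X[k]:
X[0] = -5
X[1] = -1.7071+8.7782i
X[2] = 6-1i
X[3] = -0.2929+6.7782i
X[4] = -3
X[5] = -0.2929-6.7782i
X[6] = 6+1i
X[7] = -1.7071-8.7782i

X = [-5, -1.7071+8.7782i, 6-1i, -0.2929+6.7782i, -3, -0.2929-6.7782i, 6+1i, -1.7071-8.7782i]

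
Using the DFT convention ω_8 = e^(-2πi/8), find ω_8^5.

ω_8^5 = e^(-2πi·5/8)
= cos(-2π·5/8) + i·sin(-2π·5/8)
= cos(-10π/8) + i·sin(-10π/8)

ω_8^5 = cos(-10π/8) + i·sin(-10π/8) = -0.7071+0.7071i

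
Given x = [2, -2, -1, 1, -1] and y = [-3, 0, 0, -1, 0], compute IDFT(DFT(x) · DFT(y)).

(x ⊛ y)[n] = Σ(m=0 to 4) x[m] · y[(n-m) mod 5]

Computing each output sample:
(x ⊛ y)[0] = -5
(x ⊛ y)[1] = 5
(x ⊛ y)[2] = 4
(x ⊛ y)[3] = -5
(x ⊛ y)[4] = 5

x ⊛ y = [-5, 5, 4, -5, 5]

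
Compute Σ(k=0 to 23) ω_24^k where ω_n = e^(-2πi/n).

Sum of all nth roots of unity equals 0 for n > 1 (geometric series with r ≠ 1).

0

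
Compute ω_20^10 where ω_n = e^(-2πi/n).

ω_20^10 = e^(-2πi·10/20)
= cos(-2π·10/20) + i·sin(-2π·10/20)
= cos(-20π/20) + i·sin(-20π/20)

ω_20^10 = cos(-20π/20) + i·sin(-20π/20) = -1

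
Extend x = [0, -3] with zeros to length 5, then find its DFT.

Original 2-point DFT: [-3, 3]
Zero-padded 5-point DFT provides frequency interpolation.

DFT_5([x, 0, ...]) = [-3, -0.9271+2.8532i, 2.4271+1.7634i, 2.4271-1.7634i, -0.9271-2.8532i]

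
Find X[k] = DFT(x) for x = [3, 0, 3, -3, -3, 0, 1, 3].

X[k] = Σ(n=0 to 7) x[n] · ω_8^(nk)
where ω_8 = e^(-2πi/8)

Computing each X[k]:
X[0] = 4
X[1] = 10.2426+2.2426i
X[2] = -4
X[3] = 1.7574+6.2426i
X[4] = 4
X[5] = 1.7574-6.2426i
X[6] = -4
X[7] = 10.2426-2.2426i

X = [4, 10.2426+2.2426i, -4, 1.7574+6.2426i, 4, 1.7574-6.2426i, -4, 10.2426-2.2426i]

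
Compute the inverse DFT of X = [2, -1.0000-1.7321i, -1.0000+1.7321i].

x[n] = (1/3) Σ(k=0 to 2) X[k] · e^(2πikn/3)

Computing each x[n]:
x[0] = 0
x[1] = 2
x[2] = 0

x = [0, 2, 0]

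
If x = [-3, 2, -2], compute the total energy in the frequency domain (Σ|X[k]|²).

Parseval: Σ|x[n]|² = (1/N)Σ|X[k]|², so Σ|X[k]|² = N·Σ|x[n]|² = 3·17.0000

Σ|X[k]|² = N·Σ|x[n]|² = 3·17.0000 = 51.0000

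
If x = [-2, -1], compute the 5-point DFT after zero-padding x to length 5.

Original 2-point DFT: [-3, -1]
Zero-padded 5-point DFT provides frequency interpolation.

DFT_5([x, 0, ...]) = [-3, -2.3090+0.9511i, -1.1910+0.5878i, -1.1910-0.5878i, -2.3090-0.9511i]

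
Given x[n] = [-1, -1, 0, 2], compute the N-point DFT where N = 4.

X[k] = Σ(n=0 to 3) x[n] · ω_4^(nk)
where ω_4 = e^(-2πi/4)

Computing each X[k]:
X[0] = 0
X[1] = -1+3i
X[2] = -2
X[3] = -1-3i

X = [0, -1+3i, -2, -1-3i]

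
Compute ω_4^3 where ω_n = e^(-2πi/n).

ω_4^3 = e^(-2πi·3/4)
= cos(-2π·3/4) + i·sin(-2π·3/4)
= cos(-6π/4) + i·sin(-6π/4)

ω_4^3 = cos(-6π/4) + i·sin(-6π/4) = 1i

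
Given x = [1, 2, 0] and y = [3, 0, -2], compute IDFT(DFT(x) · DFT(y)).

(x ⊛ y)[n] = Σ(m=0 to 2) x[m] · y[(n-m) mod 3]

Computing each output sample:
(x ⊛ y)[0] = -1
(x ⊛ y)[1] = 6
(x ⊛ y)[2] = -2

x ⊛ y = [-1, 6, -2]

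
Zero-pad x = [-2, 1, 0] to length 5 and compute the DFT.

Original 3-point DFT: [-1, -2.5000-0.8660i, -2.5000+0.8660i]
Zero-padded 5-point DFT provides frequency interpolation.

DFT_5([x, 0, ...]) = [-1, -1.6910-0.9511i, -2.8090-0.5878i, -2.8090+0.5878i, -1.6910+0.9511i]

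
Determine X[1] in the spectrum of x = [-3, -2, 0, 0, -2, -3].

X[1] = Σ(n=0 to 5) x[n] · ω_6^(1n) where ω_6 = e^(-2πi/6)
= (-3)·ω_6^0 + (-2)·ω_6^1 + (0)·ω_6^2 + (0)·ω_6^3 + (-2)·ω_6^4 + (-3)·ω_6^5

X[1] = -4.5000-2.5981i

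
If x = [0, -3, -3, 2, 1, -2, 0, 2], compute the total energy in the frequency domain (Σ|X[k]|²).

Parseval: Σ|x[n]|² = (1/N)Σ|X[k]|², so Σ|X[k]|² = N·Σ|x[n]|² = 8·31.0000

Σ|X[k]|² = N·Σ|x[n]|² = 8·31.0000 = 248.0000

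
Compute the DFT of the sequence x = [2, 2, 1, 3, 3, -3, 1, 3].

X[k] = Σ(n=0 to 7) x[n] · ω_8^(nk)
where ω_8 = e^(-2πi/8)

Computing each X[k]:
X[0] = 12
X[1] = 2.5355-3.5355i
X[2] = 3+7i
X[3] = -4.5355-3.5355i
X[4] = 2
X[5] = -4.5355+3.5355i
X[6] = 3-7i
X[7] = 2.5355+3.5355i

X = [12, 2.5355-3.5355i, 3+7i, -4.5355-3.5355i, 2, -4.5355+3.5355i, 3-7i, 2.5355+3.5355i]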